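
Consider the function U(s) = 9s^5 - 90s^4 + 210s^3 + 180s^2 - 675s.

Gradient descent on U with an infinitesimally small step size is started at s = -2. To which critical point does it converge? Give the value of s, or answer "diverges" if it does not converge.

U'(s) = 45(s - 5)(s - 3)(s - 1)(s + 1), so U'(-2) = 4725.
Gradient descent moves in the -U' direction, i.e. s is decreasing.
There is no critical point below s=-2, and U' keeps the same sign, so the iterate runs off to −∞.

diverges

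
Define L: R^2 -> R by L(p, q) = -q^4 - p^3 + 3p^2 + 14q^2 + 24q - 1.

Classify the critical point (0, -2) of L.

saddle point

The mixed partial ∂²L/∂p∂q is 0, so the Hessian at any point is diag(L_pp, L_qq) = diag(6(-p + 1), 4(-3q^2 + 7)).
At (0, -2): H = diag(6, -20).
The eigenvalues have opposite signs, so H is indefinite: a saddle point.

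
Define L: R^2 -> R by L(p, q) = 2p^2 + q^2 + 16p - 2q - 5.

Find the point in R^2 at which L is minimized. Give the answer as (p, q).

L(p,q) separates as A(p) + B(q) − 5, so its minimum is min A + min B − 5.
A'(p) = 4p + 16 vanishes at p ∈ {-4}; B'(q) = 2q - 2 vanishes at q ∈ {1}.
Local minima of A (where A''>0): A(-4)=-32. Local minima of B: B(1)=-1.
So the global minimum of L is A(-4) + B(1) − 5 = -32 − 1 − 5 = -38, attained at (-4, 1).

(-4, 1)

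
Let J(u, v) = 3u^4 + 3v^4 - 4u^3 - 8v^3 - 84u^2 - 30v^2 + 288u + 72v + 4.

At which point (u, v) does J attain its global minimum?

J(u,v) separates as P(u) + Q(v) + 4, so its minimum is min P + min Q + 4.
P'(u) = 12(u - 3)(u - 2)(u + 4) vanishes at u ∈ {-4, 2, 3}; Q'(v) = 12(v - 3)(v - 1)(v + 2) vanishes at v ∈ {-2, 1, 3}.
Local minima of P (where P''>0): P(-4)=-1472, P(3)=243. Local minima of Q: Q(-2)=-152, Q(3)=-27.
So the global minimum of J is P(-4) + Q(-2) + 4 = -1472 − 152 + 4 = -1620, attained at (-4, -2).

(-4, -2)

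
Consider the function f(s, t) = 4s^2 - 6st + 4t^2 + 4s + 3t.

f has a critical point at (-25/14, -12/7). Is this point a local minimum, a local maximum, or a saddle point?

local minimum

The Hessian of f is constant: H = [[8, -6], [-6, 8]].
det(H) = 8·8 − (-6)² = 28.
det(H) > 0 and tr(H) = 16 > 0, so H is positive definite and the point is a local minimum.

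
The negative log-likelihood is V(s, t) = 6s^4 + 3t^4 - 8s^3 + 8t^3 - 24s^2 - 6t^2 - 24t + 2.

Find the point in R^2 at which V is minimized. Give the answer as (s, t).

V(s,t) separates as P(s) + Q(t) + 2, so its minimum is min P + min Q + 2.
P'(s) = 24s(s - 2)(s + 1) vanishes at s ∈ {-1, 0, 2}; Q'(t) = 12(t - 1)(t + 1)(t + 2) vanishes at t ∈ {-2, -1, 1}.
Local minima of P (where P''>0): P(-1)=-10, P(2)=-64. Local minima of Q: Q(-2)=8, Q(1)=-19.
So the global minimum of V is P(2) + Q(1) + 2 = -64 − 19 + 2 = -81, attained at (2, 1).

(2, 1)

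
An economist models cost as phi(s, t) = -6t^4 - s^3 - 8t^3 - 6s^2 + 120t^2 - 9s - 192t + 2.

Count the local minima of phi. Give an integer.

phi separates as a function of s plus a function of t, so ∇phi=0 decouples.
∂phi/∂s = -3(s + 1)(s + 3) = 0 at s ∈ {-3, -1}; ∂phi/∂t = -24(t - 2)(t - 1)(t + 4) = 0 at t ∈ {-4, 1, 2}.
The Hessian is diagonal: diag(phi_ss, phi_tt). Second derivatives: phi_ss(-3)=6, phi_ss(-1)=-6; phi_tt(-4)=-720, phi_tt(1)=120, phi_tt(2)=-144.
Local minima occur where both diagonal entries positive: (-3, 1). Count: 1.

1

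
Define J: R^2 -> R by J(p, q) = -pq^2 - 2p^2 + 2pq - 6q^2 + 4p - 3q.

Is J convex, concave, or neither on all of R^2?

neither

The term -pq^2 is cubic, so the Hessian is not constant.
∂²J/∂q² = -2p - 12, which takes both signs as p varies (negative for sufficiently large p). A diagonal entry of the Hessian changing sign means the Hessian is neither positive- nor negative-semidefinite on all of R^2.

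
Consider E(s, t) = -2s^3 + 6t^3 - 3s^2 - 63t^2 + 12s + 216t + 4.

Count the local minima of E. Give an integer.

E separates as a function of s plus a function of t, so ∇E=0 decouples.
∂E/∂s = -6(s - 1)(s + 2) = 0 at s ∈ {-2, 1}; ∂E/∂t = 18(t - 4)(t - 3) = 0 at t ∈ {3, 4}.
The Hessian is diagonal: diag(E_ss, E_tt). Second derivatives: E_ss(-2)=18, E_ss(1)=-18; E_tt(3)=-18, E_tt(4)=18.
Local minima occur where both diagonal entries positive: (-2, 4). Count: 1.

1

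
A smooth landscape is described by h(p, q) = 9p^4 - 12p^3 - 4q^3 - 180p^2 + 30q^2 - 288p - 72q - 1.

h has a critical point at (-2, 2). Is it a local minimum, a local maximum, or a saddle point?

local minimum

The mixed partial ∂²h/∂p∂q is 0, so the Hessian at any point is diag(h_pp, h_qq) = diag(36(3p^2 - 2p - 10), 12(-2q + 5)).
At (-2, 2): H = diag(216, 12).
Both eigenvalues are positive, so H is positive definite: a local minimum.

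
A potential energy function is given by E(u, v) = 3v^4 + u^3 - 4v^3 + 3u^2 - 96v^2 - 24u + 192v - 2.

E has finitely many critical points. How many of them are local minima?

E separates as a function of u plus a function of v, so ∇E=0 decouples.
∂E/∂u = 3(u - 2)(u + 4) = 0 at u ∈ {-4, 2}; ∂E/∂v = 12(v - 4)(v - 1)(v + 4) = 0 at v ∈ {-4, 1, 4}.
The Hessian is diagonal: diag(E_uu, E_vv). Second derivatives: E_uu(-4)=-18, E_uu(2)=18; E_vv(-4)=480, E_vv(1)=-180, E_vv(4)=288.
Local minima occur where both diagonal entries positive: (2, -4), (2, 4). Count: 2.

2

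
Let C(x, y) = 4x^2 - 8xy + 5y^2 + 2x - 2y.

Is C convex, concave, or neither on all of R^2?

convex

C is quadratic, so its Hessian is the constant matrix H = [[8, -8], [-8, 10]].
det(H) = 16, tr(H) = 18.
det(H) > 0 and tr(H) > 0, so H is positive definite everywhere: convex.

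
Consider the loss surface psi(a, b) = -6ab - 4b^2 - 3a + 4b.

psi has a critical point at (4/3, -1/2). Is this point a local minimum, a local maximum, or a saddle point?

The Hessian of psi is constant: H = [[0, -6], [-6, -8]].
det(H) = 0·(-8) − (-6)² = -36.
Since det(H) < 0, H is indefinite and the critical point is a saddle point.

saddle point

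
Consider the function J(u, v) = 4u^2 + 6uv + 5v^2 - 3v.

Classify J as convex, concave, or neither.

J is quadratic, so its Hessian is the constant matrix H = [[8, 6], [6, 10]].
det(H) = 44, tr(H) = 18.
det(H) > 0 and tr(H) > 0, so H is positive definite everywhere: convex.

convex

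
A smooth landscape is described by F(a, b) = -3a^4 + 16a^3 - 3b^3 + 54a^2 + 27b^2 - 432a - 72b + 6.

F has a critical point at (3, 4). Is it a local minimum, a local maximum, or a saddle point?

The mixed partial ∂²F/∂a∂b is 0, so the Hessian at any point is diag(F_aa, F_bb) = diag(12(-3a^2 + 8a + 9), 18(-b + 3)).
At (3, 4): H = diag(72, -18).
The eigenvalues have opposite signs, so H is indefinite: a saddle point.

saddle point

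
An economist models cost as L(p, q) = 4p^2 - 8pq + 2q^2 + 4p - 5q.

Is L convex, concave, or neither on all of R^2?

L is quadratic, so its Hessian is the constant matrix H = [[8, -8], [-8, 4]].
det(H) = -32, tr(H) = 12.
det(H) < 0, so H is indefinite: neither convex nor concave.

neither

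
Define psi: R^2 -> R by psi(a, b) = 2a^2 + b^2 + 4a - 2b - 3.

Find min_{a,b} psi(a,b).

-6

psi(a,b) separates as P(a) + Q(b) − 3, so its minimum is min P + min Q − 3.
P'(a) = 4a + 4 vanishes at a ∈ {-1}; Q'(b) = 2b - 2 vanishes at b ∈ {1}.
Local minima of P (where P''>0): P(-1)=-2. Local minima of Q: Q(1)=-1.
So the global minimum of psi is P(-1) + Q(1) − 3 = -2 − 1 − 3 = -6, attained at (-1, 1).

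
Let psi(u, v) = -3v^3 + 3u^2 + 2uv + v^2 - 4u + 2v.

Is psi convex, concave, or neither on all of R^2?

neither

The term -3v^3 is cubic, so the Hessian is not constant.
∂²psi/∂v² = -18v + 2, which takes both signs as v varies (negative for sufficiently large v). A diagonal entry of the Hessian changing sign means the Hessian is neither positive- nor negative-semidefinite on all of R^2.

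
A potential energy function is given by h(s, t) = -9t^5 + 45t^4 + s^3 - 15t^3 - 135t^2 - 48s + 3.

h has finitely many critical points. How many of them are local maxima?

2

h separates as a function of s plus a function of t, so ∇h=0 decouples.
∂h/∂s = 3(s - 4)(s + 4) = 0 at s ∈ {-4, 4}; ∂h/∂t = -45t(t - 3)(t - 2)(t + 1) = 0 at t ∈ {-1, 0, 2, 3}.
The Hessian is diagonal: diag(h_ss, h_tt). Second derivatives: h_ss(-4)=-24, h_ss(4)=24; h_tt(-1)=540, h_tt(0)=-270, h_tt(2)=270, h_tt(3)=-540.
Local maxima occur where both diagonal entries negative: (-4, 0), (-4, 3). Count: 2.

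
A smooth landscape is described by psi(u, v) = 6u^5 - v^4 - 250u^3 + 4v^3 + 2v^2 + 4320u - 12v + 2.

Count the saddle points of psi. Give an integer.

psi separates as a function of u plus a function of v, so ∇psi=0 decouples.
∂psi/∂u = 30(u - 4)(u - 3)(u + 3)(u + 4) = 0 at u ∈ {-4, -3, 3, 4}; ∂psi/∂v = -4(v - 3)(v - 1)(v + 1) = 0 at v ∈ {-1, 1, 3}.
The Hessian is diagonal: diag(psi_uu, psi_vv). Second derivatives: psi_uu(-4)=-1680, psi_uu(-3)=1260, psi_uu(3)=-1260, psi_uu(4)=1680; psi_vv(-1)=-32, psi_vv(1)=16, psi_vv(3)=-32.
Saddle points occur where the two diagonal entries have opposite signs: (-4, 1), (-3, -1), (-3, 3), (3, 1), (4, -1), (4, 3). Count: 6.

6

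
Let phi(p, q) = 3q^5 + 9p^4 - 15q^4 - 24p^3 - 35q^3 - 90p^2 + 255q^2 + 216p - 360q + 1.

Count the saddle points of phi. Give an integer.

6

phi separates as a function of p plus a function of q, so ∇phi=0 decouples.
∂phi/∂p = 36(p - 3)(p - 1)(p + 2) = 0 at p ∈ {-2, 1, 3}; ∂phi/∂q = 15(q - 4)(q - 2)(q - 1)(q + 3) = 0 at q ∈ {-3, 1, 2, 4}.
The Hessian is diagonal: diag(phi_pp, phi_qq). Second derivatives: phi_pp(-2)=540, phi_pp(1)=-216, phi_pp(3)=360; phi_qq(-3)=-2100, phi_qq(1)=180, phi_qq(2)=-150, phi_qq(4)=630.
Saddle points occur where the two diagonal entries have opposite signs: (-2, -3), (-2, 2), (1, 1), (1, 4), (3, -3), (3, 2). Count: 6.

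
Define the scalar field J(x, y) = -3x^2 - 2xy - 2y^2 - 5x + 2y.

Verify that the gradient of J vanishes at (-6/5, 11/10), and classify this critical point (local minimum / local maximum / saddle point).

local maximum

∇J = (-6x - 2y - 5, -2x - 4y + 2); substituting (-6/5, 11/10) gives ∇J = (0, 0), so (-6/5, 11/10) is indeed a critical point.
The Hessian of J is constant: H = [[-6, -2], [-2, -4]].
det(H) = (-6)·(-4) − (-2)² = 20.
det(H) > 0 and tr(H) = -10 < 0, so H is negative definite and the point is a local maximum.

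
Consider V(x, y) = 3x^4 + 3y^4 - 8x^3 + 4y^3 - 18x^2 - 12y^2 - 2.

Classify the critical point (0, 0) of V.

local maximum

The mixed partial ∂²V/∂x∂y is 0, so the Hessian at any point is diag(V_xx, V_yy) = diag(12(3x^2 - 4x - 3), 12(3y^2 + 2y - 2)).
At (0, 0): H = diag(-36, -24).
Both eigenvalues are negative, so H is negative definite: a local maximum.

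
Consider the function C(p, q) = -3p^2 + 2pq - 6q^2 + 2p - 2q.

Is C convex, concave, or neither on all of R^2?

concave

C is quadratic, so its Hessian is the constant matrix H = [[-6, 2], [2, -12]].
det(H) = 68, tr(H) = -18.
det(H) > 0 and tr(H) < 0, so H is negative definite everywhere: concave.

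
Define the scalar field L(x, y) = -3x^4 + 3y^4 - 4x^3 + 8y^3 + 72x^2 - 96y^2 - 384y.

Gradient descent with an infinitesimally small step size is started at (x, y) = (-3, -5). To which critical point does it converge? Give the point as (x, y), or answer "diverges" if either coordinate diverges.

L is separable, so gradient descent decouples: x follows -∂L/∂x, y follows -∂L/∂y.
∂L/∂x = -12x(x - 3)(x + 4); at x=-3 this is -216, so x increases.
∂L/∂y = 12(y - 4)(y + 2)(y + 4); at y=-5 this is -324, so y increases.
x converges to its nearest critical value 0 (a local min of the x-part); y converges to -4. The iterate converges to (0, -4).

(0, -4)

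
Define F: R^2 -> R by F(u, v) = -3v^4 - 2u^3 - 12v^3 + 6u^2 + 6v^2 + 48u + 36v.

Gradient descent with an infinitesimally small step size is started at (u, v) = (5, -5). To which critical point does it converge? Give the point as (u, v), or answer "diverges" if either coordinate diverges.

F is separable, so gradient descent decouples: u follows -∂F/∂u, v follows -∂F/∂v.
∂F/∂u = -6(u - 4)(u + 2); at u=5 this is -42, so u increases.
∂F/∂v = -12(v - 1)(v + 1)(v + 3); at v=-5 this is 576, so v decreases.
The u-coordinate has no critical point in that direction and runs off to infinity.

diverges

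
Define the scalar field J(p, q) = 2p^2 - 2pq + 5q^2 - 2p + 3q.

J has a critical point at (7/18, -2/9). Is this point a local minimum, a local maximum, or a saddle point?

local minimum

The Hessian of J is constant: H = [[4, -2], [-2, 10]].
det(H) = 4·10 − (-2)² = 36.
det(H) > 0 and tr(H) = 14 > 0, so H is positive definite and the point is a local minimum.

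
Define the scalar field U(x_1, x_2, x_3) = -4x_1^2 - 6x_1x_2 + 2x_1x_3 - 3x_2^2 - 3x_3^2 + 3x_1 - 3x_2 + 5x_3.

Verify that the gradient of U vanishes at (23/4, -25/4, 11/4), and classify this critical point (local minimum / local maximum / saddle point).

∇U = (-8x_1 - 6x_2 + 2x_3 + 3, -6x_1 - 6x_2 - 3, 2x_1 - 6x_3 + 5); substituting (23/4, -25/4, 11/4) gives ∇U = (0, 0, 0), so (23/4, -25/4, 11/4) is indeed a critical point.
The Hessian is constant: H = [[-8, -6, 2], [-6, -6, 0], [2, 0, -6]].
Leading principal minors: Δ₁ = -8, Δ₂ = 12, Δ₃ = -48.
The minors alternate sign starting negative (−, +, −), so H is negative definite: a local maximum.

local maximum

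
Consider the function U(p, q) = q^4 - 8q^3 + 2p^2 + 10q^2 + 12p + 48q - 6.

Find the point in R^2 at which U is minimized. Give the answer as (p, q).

(-3, -1)

U(p,q) separates as A(p) + B(q) − 6, so its minimum is min A + min B − 6.
A'(p) = 4p + 12 vanishes at p ∈ {-3}; B'(q) = 4(q - 4)(q - 3)(q + 1) vanishes at q ∈ {-1, 3, 4}.
Local minima of A (where A''>0): A(-3)=-18. Local minima of B: B(-1)=-29, B(4)=96.
So the global minimum of U is A(-3) + B(-1) − 6 = -18 − 29 − 6 = -53, attained at (-3, -1).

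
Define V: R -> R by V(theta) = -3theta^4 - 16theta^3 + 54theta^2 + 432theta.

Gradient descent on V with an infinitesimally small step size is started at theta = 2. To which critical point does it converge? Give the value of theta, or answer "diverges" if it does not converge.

-3

V'(theta) = -12(theta - 3)(theta + 3)(theta + 4), so V'(2) = 360.
Gradient descent moves in the -V' direction, i.e. theta is decreasing.
The nearest critical point in that direction is theta = -3, where V'' = 72 > 0 (a local minimum). The iterate converges there.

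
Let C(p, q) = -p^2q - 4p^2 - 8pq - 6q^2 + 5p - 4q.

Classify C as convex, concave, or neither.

neither

The term -p^2q is cubic, so the Hessian is not constant.
∂²C/∂p² = -2q - 8, which takes both signs as q varies (negative for sufficiently large q). A diagonal entry of the Hessian changing sign means the Hessian is neither positive- nor negative-semidefinite on all of R^2.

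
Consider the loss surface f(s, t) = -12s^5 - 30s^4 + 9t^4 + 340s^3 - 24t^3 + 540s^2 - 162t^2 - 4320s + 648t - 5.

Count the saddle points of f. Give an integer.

f separates as a function of s plus a function of t, so ∇f=0 decouples.
∂f/∂s = -60(s - 3)(s - 2)(s + 3)(s + 4) = 0 at s ∈ {-4, -3, 2, 3}; ∂f/∂t = 36(t - 3)(t - 2)(t + 3) = 0 at t ∈ {-3, 2, 3}.
The Hessian is diagonal: diag(f_ss, f_tt). Second derivatives: f_ss(-4)=2520, f_ss(-3)=-1800, f_ss(2)=1800, f_ss(3)=-2520; f_tt(-3)=1080, f_tt(2)=-180, f_tt(3)=216.
Saddle points occur where the two diagonal entries have opposite signs: (-4, 2), (-3, -3), (-3, 3), (2, 2), (3, -3), (3, 3). Count: 6.

6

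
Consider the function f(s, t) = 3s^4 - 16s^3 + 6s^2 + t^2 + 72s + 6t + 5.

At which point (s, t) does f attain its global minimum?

(-1, -3)

f(s,t) separates as P(s) + Q(t) + 5, so its minimum is min P + min Q + 5.
P'(s) = 12(s - 3)(s - 2)(s + 1) vanishes at s ∈ {-1, 2, 3}; Q'(t) = 2(t + 3) vanishes at t ∈ {-3}.
Local minima of P (where P''>0): P(-1)=-47, P(3)=81. Local minima of Q: Q(-3)=-9.
So the global minimum of f is P(-1) + Q(-3) + 5 = -47 − 9 + 5 = -51, attained at (-1, -3).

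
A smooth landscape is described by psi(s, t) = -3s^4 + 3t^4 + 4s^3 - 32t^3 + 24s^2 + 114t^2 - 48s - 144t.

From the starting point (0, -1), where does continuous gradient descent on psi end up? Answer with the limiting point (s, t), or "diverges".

(1, 1)

psi is separable, so gradient descent decouples: s follows -∂psi/∂s, t follows -∂psi/∂t.
∂psi/∂s = -12(s - 2)(s - 1)(s + 2); at s=0 this is -48, so s increases.
∂psi/∂t = 12(t - 4)(t - 3)(t - 1); at t=-1 this is -480, so t increases.
s converges to its nearest critical value 1 (a local min of the s-part); t converges to 1. The iterate converges to (1, 1).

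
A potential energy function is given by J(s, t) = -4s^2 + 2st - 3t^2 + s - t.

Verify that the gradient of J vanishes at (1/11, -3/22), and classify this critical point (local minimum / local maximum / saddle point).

local maximum

∇J = (-8s + 2t + 1, 2s - 6t - 1); substituting (1/11, -3/22) gives ∇J = (0, 0), so (1/11, -3/22) is indeed a critical point.
The Hessian of J is constant: H = [[-8, 2], [2, -6]].
det(H) = (-8)·(-6) − 2² = 44.
det(H) > 0 and tr(H) = -14 < 0, so H is negative definite and the point is a local maximum.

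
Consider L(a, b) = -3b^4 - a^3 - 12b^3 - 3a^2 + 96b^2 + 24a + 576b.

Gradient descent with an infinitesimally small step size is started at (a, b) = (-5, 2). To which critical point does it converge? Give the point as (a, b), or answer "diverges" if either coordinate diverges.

(-4, -3)

L is separable, so gradient descent decouples: a follows -∂L/∂a, b follows -∂L/∂b.
∂L/∂a = -3(a - 2)(a + 4); at a=-5 this is -21, so a increases.
∂L/∂b = -12(b - 4)(b + 3)(b + 4); at b=2 this is 720, so b decreases.
a converges to its nearest critical value -4 (a local min of the a-part); b converges to -3. The iterate converges to (-4, -3).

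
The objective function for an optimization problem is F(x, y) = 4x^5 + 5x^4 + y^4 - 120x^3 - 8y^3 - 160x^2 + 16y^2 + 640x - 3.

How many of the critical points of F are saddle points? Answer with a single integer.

F separates as a function of x plus a function of y, so ∇F=0 decouples.
∂F/∂x = 20(x - 4)(x - 1)(x + 2)(x + 4) = 0 at x ∈ {-4, -2, 1, 4}; ∂F/∂y = 4y(y - 4)(y - 2) = 0 at y ∈ {0, 2, 4}.
The Hessian is diagonal: diag(F_xx, F_yy). Second derivatives: F_xx(-4)=-1600, F_xx(-2)=720, F_xx(1)=-900, F_xx(4)=2880; F_yy(0)=32, F_yy(2)=-16, F_yy(4)=32.
Saddle points occur where the two diagonal entries have opposite signs: (-4, 0), (-4, 4), (-2, 2), (1, 0), (1, 4), (4, 2). Count: 6.

6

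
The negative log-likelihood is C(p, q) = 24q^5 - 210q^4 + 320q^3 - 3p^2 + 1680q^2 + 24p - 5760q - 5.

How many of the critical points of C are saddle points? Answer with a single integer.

C separates as a function of p plus a function of q, so ∇C=0 decouples.
∂C/∂p = -6(p - 4) = 0 at p ∈ {4}; ∂C/∂q = 120(q - 4)(q - 3)(q - 2)(q + 2) = 0 at q ∈ {-2, 2, 3, 4}.
The Hessian is diagonal: diag(C_pp, C_qq). Second derivatives: C_pp(4)=-6; C_qq(-2)=-14400, C_qq(2)=960, C_qq(3)=-600, C_qq(4)=1440.
Saddle points occur where the two diagonal entries have opposite signs: (4, 2), (4, 4). Count: 2.

2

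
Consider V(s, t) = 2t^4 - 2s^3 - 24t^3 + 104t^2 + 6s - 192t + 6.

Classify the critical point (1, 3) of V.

local maximum

The mixed partial ∂²V/∂s∂t is 0, so the Hessian at any point is diag(V_ss, V_tt) = diag(-12s, 8(3t^2 - 18t + 26)).
At (1, 3): H = diag(-12, -8).
Both eigenvalues are negative, so H is negative definite: a local maximum.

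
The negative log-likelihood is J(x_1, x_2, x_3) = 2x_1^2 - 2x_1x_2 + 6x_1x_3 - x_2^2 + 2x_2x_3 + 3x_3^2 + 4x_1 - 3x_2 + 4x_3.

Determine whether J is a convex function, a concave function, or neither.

J is quadratic, so its Hessian is the constant matrix H = [[4, -2, 6], [-2, -2, 2], [6, 2, 6]].
Leading principal minors: 4, -12, -64.
Neither pattern holds ⇒ H is indefinite ⇒ neither convex nor concave.

neither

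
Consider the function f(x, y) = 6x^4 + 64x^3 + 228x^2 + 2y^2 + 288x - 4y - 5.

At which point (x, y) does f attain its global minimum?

f(x,y) separates as P(x) + Q(y) − 5, so its minimum is min P + min Q − 5.
P'(x) = 24(x + 1)(x + 3)(x + 4) vanishes at x ∈ {-4, -3, -1}; Q'(y) = 4y - 4 vanishes at y ∈ {1}.
Local minima of P (where P''>0): P(-4)=-64, P(-1)=-118. Local minima of Q: Q(1)=-2.
So the global minimum of f is P(-1) + Q(1) − 5 = -118 − 2 − 5 = -125, attained at (-1, 1).

(-1, 1)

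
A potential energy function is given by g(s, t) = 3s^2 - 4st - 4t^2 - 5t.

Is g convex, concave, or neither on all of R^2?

g is quadratic, so its Hessian is the constant matrix H = [[6, -4], [-4, -8]].
det(H) = -64, tr(H) = -2.
det(H) < 0, so H is indefinite: neither convex nor concave.

neither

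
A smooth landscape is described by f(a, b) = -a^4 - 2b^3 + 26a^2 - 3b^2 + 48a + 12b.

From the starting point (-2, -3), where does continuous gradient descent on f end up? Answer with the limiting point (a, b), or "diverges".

f is separable, so gradient descent decouples: a follows -∂f/∂a, b follows -∂f/∂b.
∂f/∂a = -4(a - 4)(a + 1)(a + 3); at a=-2 this is -24, so a increases.
∂f/∂b = -6(b - 1)(b + 2); at b=-3 this is -24, so b increases.
a converges to its nearest critical value -1 (a local min of the a-part); b converges to -2. The iterate converges to (-1, -2).

(-1, -2)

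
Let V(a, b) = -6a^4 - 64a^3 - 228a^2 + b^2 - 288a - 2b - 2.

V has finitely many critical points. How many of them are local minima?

V separates as a function of a plus a function of b, so ∇V=0 decouples.
∂V/∂a = -24(a + 1)(a + 3)(a + 4) = 0 at a ∈ {-4, -3, -1}; ∂V/∂b = 2(b - 1) = 0 at b ∈ {1}.
The Hessian is diagonal: diag(V_aa, V_bb). Second derivatives: V_aa(-4)=-72, V_aa(-3)=48, V_aa(-1)=-144; V_bb(1)=2.
Local minima occur where both diagonal entries positive: (-3, 1). Count: 1.

1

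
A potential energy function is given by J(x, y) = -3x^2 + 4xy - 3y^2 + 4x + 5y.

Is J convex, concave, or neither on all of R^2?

J is quadratic, so its Hessian is the constant matrix H = [[-6, 4], [4, -6]].
det(H) = 20, tr(H) = -12.
det(H) > 0 and tr(H) < 0, so H is negative definite everywhere: concave.

concave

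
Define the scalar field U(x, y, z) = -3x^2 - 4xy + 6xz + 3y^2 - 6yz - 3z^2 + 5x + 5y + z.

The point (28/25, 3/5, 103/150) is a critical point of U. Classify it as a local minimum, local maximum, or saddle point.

The Hessian is constant: H = [[-6, -4, 6], [-4, 6, -6], [6, -6, -6]].
Leading principal minors: Δ₁ = -6, Δ₂ = -52, Δ₃ = 600.
The minors fit neither the all-positive nor the alternating-sign pattern, so H is indefinite: a saddle point.

saddle point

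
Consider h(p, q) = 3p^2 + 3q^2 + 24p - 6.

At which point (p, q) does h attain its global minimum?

(-4, 0)

h(p,q) separates as A(p) + B(q) − 6, so its minimum is min A + min B − 6.
A'(p) = 6p + 24 vanishes at p ∈ {-4}; B'(q) = 6q vanishes at q ∈ {0}.
Local minima of A (where A''>0): A(-4)=-48. Local minima of B: B(0)=0.
So the global minimum of h is A(-4) + B(0) − 6 = -48 + 0 − 6 = -54, attained at (-4, 0).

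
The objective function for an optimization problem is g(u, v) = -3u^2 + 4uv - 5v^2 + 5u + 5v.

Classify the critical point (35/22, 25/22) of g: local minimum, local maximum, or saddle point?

local maximum

The Hessian of g is constant: H = [[-6, 4], [4, -10]].
det(H) = (-6)·(-10) − 4² = 44.
det(H) > 0 and tr(H) = -16 < 0, so H is negative definite and the point is a local maximum.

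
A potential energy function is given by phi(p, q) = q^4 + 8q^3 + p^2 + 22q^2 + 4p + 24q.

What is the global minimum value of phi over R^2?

phi(p,q) separates as A(p) + B(q), so its minimum is min A + min B.
A'(p) = 2p + 4 vanishes at p ∈ {-2}; B'(q) = 4(q + 1)(q + 2)(q + 3) vanishes at q ∈ {-3, -2, -1}.
Local minima of A (where A''>0): A(-2)=-4. Local minima of B: B(-3)=-9, B(-1)=-9.
So the global minimum of phi is A(-2) + B(-3) = -4 − 9 = -13, attained at (-2, -3).

-13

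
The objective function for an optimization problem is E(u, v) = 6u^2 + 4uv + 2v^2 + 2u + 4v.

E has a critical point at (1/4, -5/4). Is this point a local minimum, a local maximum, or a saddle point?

The Hessian of E is constant: H = [[12, 4], [4, 4]].
det(H) = 12·4 − 4² = 32.
det(H) > 0 and tr(H) = 16 > 0, so H is positive definite and the point is a local minimum.

local minimum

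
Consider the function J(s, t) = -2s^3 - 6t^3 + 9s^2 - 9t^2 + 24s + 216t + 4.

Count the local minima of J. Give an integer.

1

J separates as a function of s plus a function of t, so ∇J=0 decouples.
∂J/∂s = -6(s - 4)(s + 1) = 0 at s ∈ {-1, 4}; ∂J/∂t = -18(t - 3)(t + 4) = 0 at t ∈ {-4, 3}.
The Hessian is diagonal: diag(J_ss, J_tt). Second derivatives: J_ss(-1)=30, J_ss(4)=-30; J_tt(-4)=126, J_tt(3)=-126.
Local minima occur where both diagonal entries positive: (-1, -4). Count: 1.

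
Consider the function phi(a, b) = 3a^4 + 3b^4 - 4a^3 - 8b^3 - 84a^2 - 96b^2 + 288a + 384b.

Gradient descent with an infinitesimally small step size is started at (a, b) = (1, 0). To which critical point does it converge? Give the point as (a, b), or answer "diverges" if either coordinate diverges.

phi is separable, so gradient descent decouples: a follows -∂phi/∂a, b follows -∂phi/∂b.
∂phi/∂a = 12(a - 3)(a - 2)(a + 4); at a=1 this is 120, so a decreases.
∂phi/∂b = 12(b - 4)(b - 2)(b + 4); at b=0 this is 384, so b decreases.
a converges to its nearest critical value -4 (a local min of the a-part); b converges to -4. The iterate converges to (-4, -4).

(-4, -4)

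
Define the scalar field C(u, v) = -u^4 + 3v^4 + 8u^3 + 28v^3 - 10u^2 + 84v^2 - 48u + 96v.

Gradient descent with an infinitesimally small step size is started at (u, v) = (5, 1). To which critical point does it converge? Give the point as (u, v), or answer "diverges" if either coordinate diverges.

C is separable, so gradient descent decouples: u follows -∂C/∂u, v follows -∂C/∂v.
∂C/∂u = -4(u - 4)(u - 3)(u + 1); at u=5 this is -48, so u increases.
∂C/∂v = 12(v + 1)(v + 2)(v + 4); at v=1 this is 360, so v decreases.
The u-coordinate has no critical point in that direction and runs off to infinity.

diverges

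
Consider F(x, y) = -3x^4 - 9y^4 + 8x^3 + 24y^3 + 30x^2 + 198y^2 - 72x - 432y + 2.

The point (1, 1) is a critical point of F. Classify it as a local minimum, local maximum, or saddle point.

local minimum

The mixed partial ∂²F/∂x∂y is 0, so the Hessian at any point is diag(F_xx, F_yy) = diag(12(-3x^2 + 4x + 5), 36(-3y^2 + 4y + 11)).
At (1, 1): H = diag(72, 432).
Both eigenvalues are positive, so H is positive definite: a local minimum.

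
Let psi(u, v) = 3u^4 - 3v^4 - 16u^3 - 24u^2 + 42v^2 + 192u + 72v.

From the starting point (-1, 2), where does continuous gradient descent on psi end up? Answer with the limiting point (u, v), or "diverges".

(-2, -1)

psi is separable, so gradient descent decouples: u follows -∂psi/∂u, v follows -∂psi/∂v.
∂psi/∂u = 12(u - 4)(u - 2)(u + 2); at u=-1 this is 180, so u decreases.
∂psi/∂v = -12(v - 3)(v + 1)(v + 2); at v=2 this is 144, so v decreases.
u converges to its nearest critical value -2 (a local min of the u-part); v converges to -1. The iterate converges to (-2, -1).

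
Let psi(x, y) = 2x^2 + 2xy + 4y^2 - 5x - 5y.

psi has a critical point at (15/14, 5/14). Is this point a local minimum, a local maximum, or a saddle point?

local minimum

The Hessian of psi is constant: H = [[4, 2], [2, 8]].
det(H) = 4·8 − 2² = 28.
det(H) > 0 and tr(H) = 12 > 0, so H is positive definite and the point is a local minimum.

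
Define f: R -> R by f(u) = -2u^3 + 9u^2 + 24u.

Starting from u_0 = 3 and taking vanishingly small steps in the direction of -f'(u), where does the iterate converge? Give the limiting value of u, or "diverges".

f'(u) = -6(u - 4)(u + 1), so f'(3) = 24.
Gradient descent moves in the -f' direction, i.e. u is decreasing.
The nearest critical point in that direction is u = -1, where f'' = 30 > 0 (a local minimum). The iterate converges there.

-1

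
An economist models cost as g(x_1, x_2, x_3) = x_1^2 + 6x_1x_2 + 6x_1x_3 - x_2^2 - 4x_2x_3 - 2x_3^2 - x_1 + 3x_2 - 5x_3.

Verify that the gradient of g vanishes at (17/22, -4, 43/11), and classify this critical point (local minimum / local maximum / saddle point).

saddle point

∇g = (2x_1 + 6x_2 + 6x_3 - 1, 6x_1 - 2x_2 - 4x_3 + 3, 6x_1 - 4x_2 - 4x_3 - 5); substituting (17/22, -4, 43/11) gives ∇g = (0, 0, 0), so (17/22, -4, 43/11) is indeed a critical point.
The Hessian is constant: H = [[2, 6, 6], [6, -2, -4], [6, -4, -4]].
Leading principal minors: Δ₁ = 2, Δ₂ = -40, Δ₃ = -88.
The minors fit neither the all-positive nor the alternating-sign pattern, so H is indefinite: a saddle point.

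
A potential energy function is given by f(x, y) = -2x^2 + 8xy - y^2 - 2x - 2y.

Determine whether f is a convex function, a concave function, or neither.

neither

f is quadratic, so its Hessian is the constant matrix H = [[-4, 8], [8, -2]].
det(H) = -56, tr(H) = -6.
det(H) < 0, so H is indefinite: neither convex nor concave.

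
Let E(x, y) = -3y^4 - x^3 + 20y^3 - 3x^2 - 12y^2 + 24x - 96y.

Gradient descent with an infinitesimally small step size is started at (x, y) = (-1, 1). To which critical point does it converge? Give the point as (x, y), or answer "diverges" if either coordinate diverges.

E is separable, so gradient descent decouples: x follows -∂E/∂x, y follows -∂E/∂y.
∂E/∂x = -3(x - 2)(x + 4); at x=-1 this is 27, so x decreases.
∂E/∂y = -12(y - 4)(y - 2)(y + 1); at y=1 this is -72, so y increases.
x converges to its nearest critical value -4 (a local min of the x-part); y converges to 2. The iterate converges to (-4, 2).

(-4, 2)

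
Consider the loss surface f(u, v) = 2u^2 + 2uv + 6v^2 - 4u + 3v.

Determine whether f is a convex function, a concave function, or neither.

f is quadratic, so its Hessian is the constant matrix H = [[4, 2], [2, 12]].
det(H) = 44, tr(H) = 16.
det(H) > 0 and tr(H) > 0, so H is positive definite everywhere: convex.

convex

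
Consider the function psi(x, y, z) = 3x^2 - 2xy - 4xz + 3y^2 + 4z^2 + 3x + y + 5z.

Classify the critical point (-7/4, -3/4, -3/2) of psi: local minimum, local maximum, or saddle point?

The Hessian is constant: H = [[6, -2, -4], [-2, 6, 0], [-4, 0, 8]].
Leading principal minors: Δ₁ = 6, Δ₂ = 32, Δ₃ = 160.
All leading minors are positive, so H is positive definite: a local minimum.

local minimum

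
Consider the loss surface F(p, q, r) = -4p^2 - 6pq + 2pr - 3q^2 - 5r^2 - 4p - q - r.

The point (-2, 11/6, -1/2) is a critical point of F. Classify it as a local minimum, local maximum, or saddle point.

The Hessian is constant: H = [[-8, -6, 2], [-6, -6, 0], [2, 0, -10]].
Leading principal minors: Δ₁ = -8, Δ₂ = 12, Δ₃ = -96.
The minors alternate sign starting negative (−, +, −), so H is negative definite: a local maximum.

local maximum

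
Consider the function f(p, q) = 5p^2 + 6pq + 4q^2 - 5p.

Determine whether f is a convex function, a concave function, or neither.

f is quadratic, so its Hessian is the constant matrix H = [[10, 6], [6, 8]].
det(H) = 44, tr(H) = 18.
det(H) > 0 and tr(H) > 0, so H is positive definite everywhere: convex.

convex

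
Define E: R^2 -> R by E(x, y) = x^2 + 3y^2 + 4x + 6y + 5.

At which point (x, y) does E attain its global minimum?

(-2, -1)

E(x,y) separates as P(x) + Q(y) + 5, so its minimum is min P + min Q + 5.
P'(x) = 2x + 4 vanishes at x ∈ {-2}; Q'(y) = 6y + 6 vanishes at y ∈ {-1}.
Local minima of P (where P''>0): P(-2)=-4. Local minima of Q: Q(-1)=-3.
So the global minimum of E is P(-2) + Q(-1) + 5 = -4 − 3 + 5 = -2, attained at (-2, -1).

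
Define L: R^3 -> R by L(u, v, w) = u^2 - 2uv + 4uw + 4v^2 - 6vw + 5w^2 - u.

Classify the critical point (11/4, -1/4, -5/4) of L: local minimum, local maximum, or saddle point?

local minimum

The Hessian is constant: H = [[2, -2, 4], [-2, 8, -6], [4, -6, 10]].
Leading principal minors: Δ₁ = 2, Δ₂ = 12, Δ₃ = 16.
All leading minors are positive, so H is positive definite: a local minimum.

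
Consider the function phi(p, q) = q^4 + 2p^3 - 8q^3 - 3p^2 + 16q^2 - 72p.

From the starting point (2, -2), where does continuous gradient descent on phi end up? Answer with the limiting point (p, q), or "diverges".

phi is separable, so gradient descent decouples: p follows -∂phi/∂p, q follows -∂phi/∂q.
∂phi/∂p = 6(p - 4)(p + 3); at p=2 this is -60, so p increases.
∂phi/∂q = 4q(q - 4)(q - 2); at q=-2 this is -192, so q increases.
p converges to its nearest critical value 4 (a local min of the p-part); q converges to 0. The iterate converges to (4, 0).

(4, 0)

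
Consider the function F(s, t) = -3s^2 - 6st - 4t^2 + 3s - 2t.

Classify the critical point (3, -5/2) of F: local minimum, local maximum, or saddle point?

The Hessian of F is constant: H = [[-6, -6], [-6, -8]].
det(H) = (-6)·(-8) − (-6)² = 12.
det(H) > 0 and tr(H) = -14 < 0, so H is negative definite and the point is a local maximum.

local maximum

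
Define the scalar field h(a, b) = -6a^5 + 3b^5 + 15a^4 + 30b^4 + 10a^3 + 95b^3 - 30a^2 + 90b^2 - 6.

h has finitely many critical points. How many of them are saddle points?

8

h separates as a function of a plus a function of b, so ∇h=0 decouples.
∂h/∂a = -30a(a - 2)(a - 1)(a + 1) = 0 at a ∈ {-1, 0, 1, 2}; ∂h/∂b = 15b(b + 1)(b + 3)(b + 4) = 0 at b ∈ {-4, -3, -1, 0}.
The Hessian is diagonal: diag(h_aa, h_bb). Second derivatives: h_aa(-1)=180, h_aa(0)=-60, h_aa(1)=60, h_aa(2)=-180; h_bb(-4)=-180, h_bb(-3)=90, h_bb(-1)=-90, h_bb(0)=180.
Saddle points occur where the two diagonal entries have opposite signs: (-1, -4), (-1, -1), (0, -3), (0, 0), (1, -4), (1, -1), (2, -3), (2, 0). Count: 8.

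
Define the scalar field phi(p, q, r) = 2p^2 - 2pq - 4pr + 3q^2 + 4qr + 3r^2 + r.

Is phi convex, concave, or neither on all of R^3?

phi is quadratic, so its Hessian is the constant matrix H = [[4, -2, -4], [-2, 6, 4], [-4, 4, 6]].
Leading principal minors: 4, 20, 24.
All positive ⇒ H ≻ 0 ⇒ convex.

convex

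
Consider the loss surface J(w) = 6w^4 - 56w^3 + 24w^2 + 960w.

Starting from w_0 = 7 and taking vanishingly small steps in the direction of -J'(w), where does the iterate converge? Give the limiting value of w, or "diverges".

5

J'(w) = 24(w - 5)(w - 4)(w + 2), so J'(7) = 1296.
Gradient descent moves in the -J' direction, i.e. w is decreasing.
The nearest critical point in that direction is w = 5, where J'' = 168 > 0 (a local minimum). The iterate converges there.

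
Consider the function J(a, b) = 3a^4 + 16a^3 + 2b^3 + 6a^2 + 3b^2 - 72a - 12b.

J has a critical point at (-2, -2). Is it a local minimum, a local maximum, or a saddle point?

local maximum

The mixed partial ∂²J/∂a∂b is 0, so the Hessian at any point is diag(J_aa, J_bb) = diag(12(3a^2 + 8a + 1), 6(2b + 1)).
At (-2, -2): H = diag(-36, -18).
Both eigenvalues are negative, so H is negative definite: a local maximum.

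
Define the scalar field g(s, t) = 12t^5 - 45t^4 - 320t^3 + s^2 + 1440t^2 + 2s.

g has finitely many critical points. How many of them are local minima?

g separates as a function of s plus a function of t, so ∇g=0 decouples.
∂g/∂s = 2(s + 1) = 0 at s ∈ {-1}; ∂g/∂t = 60t(t - 4)(t - 3)(t + 4) = 0 at t ∈ {-4, 0, 3, 4}.
The Hessian is diagonal: diag(g_ss, g_tt). Second derivatives: g_ss(-1)=2; g_tt(-4)=-13440, g_tt(0)=2880, g_tt(3)=-1260, g_tt(4)=1920.
Local minima occur where both diagonal entries positive: (-1, 0), (-1, 4). Count: 2.

2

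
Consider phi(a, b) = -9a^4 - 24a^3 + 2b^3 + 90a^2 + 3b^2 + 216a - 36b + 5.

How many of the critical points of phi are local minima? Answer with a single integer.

1

phi separates as a function of a plus a function of b, so ∇phi=0 decouples.
∂phi/∂a = -36(a - 2)(a + 1)(a + 3) = 0 at a ∈ {-3, -1, 2}; ∂phi/∂b = 6(b - 2)(b + 3) = 0 at b ∈ {-3, 2}.
The Hessian is diagonal: diag(phi_aa, phi_bb). Second derivatives: phi_aa(-3)=-360, phi_aa(-1)=216, phi_aa(2)=-540; phi_bb(-3)=-30, phi_bb(2)=30.
Local minima occur where both diagonal entries positive: (-1, 2). Count: 1.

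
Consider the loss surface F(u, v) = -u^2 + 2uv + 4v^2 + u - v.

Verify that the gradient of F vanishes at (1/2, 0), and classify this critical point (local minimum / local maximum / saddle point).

∇F = (-2u + 2v + 1, 2u + 8v - 1); substituting (1/2, 0) gives ∇F = (0, 0), so (1/2, 0) is indeed a critical point.
The Hessian of F is constant: H = [[-2, 2], [2, 8]].
det(H) = (-2)·8 − 2² = -20.
Since det(H) < 0, H is indefinite and the critical point is a saddle point.

saddle point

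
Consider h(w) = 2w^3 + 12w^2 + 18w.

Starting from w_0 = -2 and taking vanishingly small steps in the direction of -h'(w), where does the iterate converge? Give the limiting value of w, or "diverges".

-1

h'(w) = 6(w + 1)(w + 3), so h'(-2) = -6.
Gradient descent moves in the -h' direction, i.e. w is increasing.
The nearest critical point in that direction is w = -1, where h'' = 12 > 0 (a local minimum). The iterate converges there.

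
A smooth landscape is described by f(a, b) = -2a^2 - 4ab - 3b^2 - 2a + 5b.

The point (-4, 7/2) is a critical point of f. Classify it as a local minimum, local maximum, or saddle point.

The Hessian of f is constant: H = [[-4, -4], [-4, -6]].
det(H) = (-4)·(-6) − (-4)² = 8.
det(H) > 0 and tr(H) = -10 < 0, so H is negative definite and the point is a local maximum.

local maximum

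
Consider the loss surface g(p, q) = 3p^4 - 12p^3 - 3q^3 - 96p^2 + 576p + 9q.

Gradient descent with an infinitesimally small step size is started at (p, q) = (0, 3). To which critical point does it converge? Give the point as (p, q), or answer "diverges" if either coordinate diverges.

diverges

g is separable, so gradient descent decouples: p follows -∂g/∂p, q follows -∂g/∂q.
∂g/∂p = 12(p - 4)(p - 3)(p + 4); at p=0 this is 576, so p decreases.
∂g/∂q = -9(q - 1)(q + 1); at q=3 this is -72, so q increases.
The q-coordinate has no critical point in that direction and runs off to infinity.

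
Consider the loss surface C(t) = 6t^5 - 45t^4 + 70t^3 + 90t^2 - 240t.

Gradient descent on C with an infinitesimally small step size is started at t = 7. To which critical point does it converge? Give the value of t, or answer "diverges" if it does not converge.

4

C'(t) = 30(t - 4)(t - 2)(t - 1)(t + 1), so C'(7) = 21600.
Gradient descent moves in the -C' direction, i.e. t is decreasing.
The nearest critical point in that direction is t = 4, where C'' = 900 > 0 (a local minimum). The iterate converges there.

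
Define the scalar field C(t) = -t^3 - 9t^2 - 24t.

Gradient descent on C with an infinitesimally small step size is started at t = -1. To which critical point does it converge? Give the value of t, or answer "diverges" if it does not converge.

diverges

C'(t) = -3(t + 2)(t + 4), so C'(-1) = -9.
Gradient descent moves in the -C' direction, i.e. t is increasing.
There is no critical point above t=-1, and C' keeps the same sign, so the iterate runs off to +∞.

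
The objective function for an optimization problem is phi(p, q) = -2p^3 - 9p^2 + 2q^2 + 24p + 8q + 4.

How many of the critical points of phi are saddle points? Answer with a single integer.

phi separates as a function of p plus a function of q, so ∇phi=0 decouples.
∂phi/∂p = -6(p - 1)(p + 4) = 0 at p ∈ {-4, 1}; ∂phi/∂q = 4(q + 2) = 0 at q ∈ {-2}.
The Hessian is diagonal: diag(phi_pp, phi_qq). Second derivatives: phi_pp(-4)=30, phi_pp(1)=-30; phi_qq(-2)=4.
Saddle points occur where the two diagonal entries have opposite signs: (1, -2). Count: 1.

1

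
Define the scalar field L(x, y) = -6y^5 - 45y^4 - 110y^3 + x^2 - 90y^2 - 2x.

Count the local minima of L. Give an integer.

L separates as a function of x plus a function of y, so ∇L=0 decouples.
∂L/∂x = 2(x - 1) = 0 at x ∈ {1}; ∂L/∂y = -30y(y + 1)(y + 2)(y + 3) = 0 at y ∈ {-3, -2, -1, 0}.
The Hessian is diagonal: diag(L_xx, L_yy). Second derivatives: L_xx(1)=2; L_yy(-3)=180, L_yy(-2)=-60, L_yy(-1)=60, L_yy(0)=-180.
Local minima occur where both diagonal entries positive: (1, -3), (1, -1). Count: 2.

2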